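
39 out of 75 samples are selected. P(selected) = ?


P = 39/75 = 0.5200

P = 0.5200


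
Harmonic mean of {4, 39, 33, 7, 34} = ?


Sum of reciprocals = 1/4 + 1/39 + 1/33 + 1/7 + 1/34 = 0.478213
HM = 5/0.478213 = 10.4556

HM = 10.4556


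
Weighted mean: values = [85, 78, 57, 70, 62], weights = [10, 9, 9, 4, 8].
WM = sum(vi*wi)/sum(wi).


Numerator = 85*10 + 78*9 + 57*9 + 70*4 + 62*8 = 2841
Denominator = 10 + 9 + 9 + 4 + 8 = 40
WM = 2841/40 = 71.0250

WM = 71.0250


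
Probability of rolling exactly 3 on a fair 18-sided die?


Favorable outcomes (roll = 3): 1
Total outcomes = 18
P = 1/18 = 0.0556

P = 0.0556


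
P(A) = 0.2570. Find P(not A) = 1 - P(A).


P(not A) = 1 - 0.2570 = 0.7430

P(not A) = 0.7430


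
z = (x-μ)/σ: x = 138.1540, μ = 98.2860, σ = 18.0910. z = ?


z = (138.1540 - 98.2860)/18.0910
= 39.8680/18.0910
= 2.2037

z = 2.2037


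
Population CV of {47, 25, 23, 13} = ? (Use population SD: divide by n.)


Mean = 27.0000
SD = 12.4097
CV = (12.4097/27.0000)*100 = 45.9618%

CV = 45.9618%


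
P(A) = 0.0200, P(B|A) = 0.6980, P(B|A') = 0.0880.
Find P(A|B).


P(B) = P(B|A)*P(A) + P(B|A')*P(A')
= 0.6980*0.0200 + 0.0880*0.9800
= 0.013960 + 0.086240 = 0.100200
P(A|B) = 0.013960/0.100200 = 0.1393

P(A|B) = 0.1393


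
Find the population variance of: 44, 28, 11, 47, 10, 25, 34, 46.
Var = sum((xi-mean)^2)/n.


Mean = 30.6250
Squared deviations: 178.8906, 6.8906, 385.1406, 268.1406, 425.3906, 31.6406, 11.3906, 236.3906
Sum = 1543.8750
Variance = 1543.8750/8 = 192.9844

Variance = 192.9844


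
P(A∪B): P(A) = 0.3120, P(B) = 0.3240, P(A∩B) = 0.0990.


P(A∪B) = 0.3120 + 0.3240 - 0.0990
= 0.6360 - 0.0990
= 0.5370

P(A∪B) = 0.5370


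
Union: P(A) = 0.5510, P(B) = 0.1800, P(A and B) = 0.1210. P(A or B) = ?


P(A∪B) = 0.5510 + 0.1800 - 0.1210
= 0.7310 - 0.1210
= 0.6100

P(A∪B) = 0.6100


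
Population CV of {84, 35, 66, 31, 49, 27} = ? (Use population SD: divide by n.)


Mean = 48.6667
SD = 20.4831
CV = (20.4831/48.6667)*100 = 42.0885%

CV = 42.0885%


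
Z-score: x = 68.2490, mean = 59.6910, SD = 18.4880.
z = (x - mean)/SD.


z = (68.2490 - 59.6910)/18.4880
= 8.5580/18.4880
= 0.4629

z = 0.4629


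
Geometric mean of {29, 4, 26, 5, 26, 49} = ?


Product = 29 × 4 × 26 × 5 × 26 × 49 = 19211920
GM = 19211920^(1/6) = 16.3655

GM = 16.3655


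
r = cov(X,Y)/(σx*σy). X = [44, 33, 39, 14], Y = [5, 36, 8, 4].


Mean X = 32.5000, Mean Y = 13.2500
SD X = 11.368817, SD Y = 13.216940
Cov = 13.375000
r = 13.375000/(11.368817*13.216940) = 0.0890

r = 0.0890


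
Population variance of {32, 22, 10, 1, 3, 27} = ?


Mean = 15.8333
Squared deviations: 261.3611, 38.0278, 34.0278, 220.0278, 164.6944, 124.6944
Sum = 842.8333
Variance = 842.8333/6 = 140.4722

Variance = 140.4722


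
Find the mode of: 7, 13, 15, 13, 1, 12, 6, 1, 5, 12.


Frequencies: 1:2, 5:1, 6:1, 7:1, 12:2, 13:2, 15:1
Max frequency = 2
Mode = 1, 12, 13

Mode = 1, 12, 13


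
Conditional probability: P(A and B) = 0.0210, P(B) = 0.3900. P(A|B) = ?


P(A|B) = 0.0210/0.3900 = 0.0538

P(A|B) = 0.0538


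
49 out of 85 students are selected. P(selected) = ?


P = 49/85 = 0.5765

P = 0.5765


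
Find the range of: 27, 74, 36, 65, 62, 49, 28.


Max = 74, Min = 27
Range = 74 - 27 = 47

Range = 47


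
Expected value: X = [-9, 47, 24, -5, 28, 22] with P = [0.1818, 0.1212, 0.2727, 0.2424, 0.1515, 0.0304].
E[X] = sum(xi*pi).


E[X] = -9*0.1818 + 47*0.1212 + 24*0.2727 - 5*0.2424 + 28*0.1515 + 22*0.0304
= -1.6362 + 5.6964 + 6.5448 - 1.2120 + 4.2420 + 0.6688
= 14.3038

E[X] = 14.3038


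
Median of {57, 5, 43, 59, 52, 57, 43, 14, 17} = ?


Sorted: 5, 14, 17, 43, 43, 52, 57, 57, 59
n = 9 (odd)
Middle value = 43

Median = 43


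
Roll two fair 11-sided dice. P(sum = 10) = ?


Total outcomes = 11×11 = 121
Favorable (sum = 10): 9
P = 9/121 = 0.0744

P = 0.0744


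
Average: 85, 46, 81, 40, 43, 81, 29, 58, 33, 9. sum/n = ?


Sum = 85 + 46 + 81 + 40 + 43 + 81 + 29 + 58 + 33 + 9 = 505
n = 10
Mean = 505/10 = 50.5000

Mean = 50.5000


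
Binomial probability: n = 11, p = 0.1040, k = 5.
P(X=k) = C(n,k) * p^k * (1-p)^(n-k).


C(11,5) = 462
p^5 = 1.216653e-05
(1-p)^6 = 0.517426
P = 462 * 1.216653e-05 * 0.517426 = 0.0029

P(X=5) = 0.0029


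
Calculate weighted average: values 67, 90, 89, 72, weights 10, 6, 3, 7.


Numerator = 67*10 + 90*6 + 89*3 + 72*7 = 1981
Denominator = 10 + 6 + 3 + 7 = 26
WM = 1981/26 = 76.1923

WM = 76.1923


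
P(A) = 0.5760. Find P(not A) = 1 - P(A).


P(not A) = 1 - 0.5760 = 0.4240

P(not A) = 0.4240


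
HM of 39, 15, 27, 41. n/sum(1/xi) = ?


Sum of reciprocals = 1/39 + 1/15 + 1/27 + 1/41 = 0.153735
HM = 4/0.153735 = 26.0188

HM = 26.0188


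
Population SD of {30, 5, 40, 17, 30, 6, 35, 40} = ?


Mean = 25.3750
Variance = 177.9844
SD = sqrt(177.9844) = 13.3411

SD = 13.3411


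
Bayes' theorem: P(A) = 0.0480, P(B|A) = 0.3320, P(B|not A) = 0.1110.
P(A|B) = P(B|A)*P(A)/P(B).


P(B) = P(B|A)*P(A) + P(B|A')*P(A')
= 0.3320*0.0480 + 0.1110*0.9520
= 0.015936 + 0.105672 = 0.121608
P(A|B) = 0.015936/0.121608 = 0.1310

P(A|B) = 0.1310


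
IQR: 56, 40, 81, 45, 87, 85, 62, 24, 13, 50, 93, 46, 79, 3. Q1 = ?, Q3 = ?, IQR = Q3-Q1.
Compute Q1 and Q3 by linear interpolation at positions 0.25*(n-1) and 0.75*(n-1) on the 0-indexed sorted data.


Sorted: 3, 13, 24, 40, 45, 46, 50, 56, 62, 79, 81, 85, 87, 93
Q1 (25th %ile) = 41.2500
Q3 (75th %ile) = 80.5000
IQR = 80.5000 - 41.2500 = 39.2500

IQR = 39.2500


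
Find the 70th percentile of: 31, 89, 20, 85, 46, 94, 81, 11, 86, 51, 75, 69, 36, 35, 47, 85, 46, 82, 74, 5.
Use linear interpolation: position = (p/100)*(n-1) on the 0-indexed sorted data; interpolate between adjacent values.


Sorted: 5, 11, 20, 31, 35, 36, 46, 46, 47, 51, 69, 74, 75, 81, 82, 85, 85, 86, 89, 94
n = 20
Index = 70/100 * 19 = 13.3000
Lower = data[13] = 81, Upper = data[14] = 82
P70 = 81 + 0.3000*(1) = 81.3000

P70 = 81.3000


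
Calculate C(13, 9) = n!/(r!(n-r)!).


C(13,9) = 13!/(9! × 4!)
= 6227020800/(362880 × 24)
= 715

C(13,9) = 715


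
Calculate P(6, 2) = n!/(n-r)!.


P(6,2) = 6!/4!
= 720/24
= 30

P(6,2) = 30


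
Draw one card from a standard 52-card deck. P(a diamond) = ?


13 diamonds in 52 cards
P = 13/52 = 0.2500

P = 0.2500


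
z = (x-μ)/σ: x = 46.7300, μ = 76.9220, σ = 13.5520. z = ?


z = (46.7300 - 76.9220)/13.5520
= -30.1920/13.5520
= -2.2279

z = -2.2279


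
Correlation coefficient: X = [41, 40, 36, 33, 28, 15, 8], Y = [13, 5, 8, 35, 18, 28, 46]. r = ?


Mean X = 28.7143, Mean Y = 21.8571
SD X = 11.756023, SD Y = 13.953275
Cov = -132.183673
r = -132.183673/(11.756023*13.953275) = -0.8058

r = -0.8058


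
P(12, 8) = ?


P(12,8) = 12!/4!
= 479001600/24
= 19958400

P(12,8) = 19958400


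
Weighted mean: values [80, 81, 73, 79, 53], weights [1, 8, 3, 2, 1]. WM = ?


Numerator = 80*1 + 81*8 + 73*3 + 79*2 + 53*1 = 1158
Denominator = 1 + 8 + 3 + 2 + 1 = 15
WM = 1158/15 = 77.2000

WM = 77.2000


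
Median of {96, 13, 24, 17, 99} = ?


Sorted: 13, 17, 24, 96, 99
n = 5 (odd)
Middle value = 24

Median = 24


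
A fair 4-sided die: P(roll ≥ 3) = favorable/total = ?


Favorable outcomes (roll ≥ 3): 2
Total outcomes = 4
P = 2/4 = 0.5000

P = 0.5000


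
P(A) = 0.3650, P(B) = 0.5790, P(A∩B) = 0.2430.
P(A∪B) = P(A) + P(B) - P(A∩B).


P(A∪B) = 0.3650 + 0.5790 - 0.2430
= 0.9440 - 0.2430
= 0.7010

P(A∪B) = 0.7010


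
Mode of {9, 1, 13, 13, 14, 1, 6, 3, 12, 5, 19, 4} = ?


Frequencies: 1:2, 3:1, 4:1, 5:1, 6:1, 9:1, 12:1, 13:2, 14:1, 19:1
Max frequency = 2
Mode = 1, 13

Mode = 1, 13


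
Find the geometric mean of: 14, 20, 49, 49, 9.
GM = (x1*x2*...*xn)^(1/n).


Product = 14 × 20 × 49 × 49 × 9 = 6050520
GM = 6050520^(1/5) = 22.7174

GM = 22.7174


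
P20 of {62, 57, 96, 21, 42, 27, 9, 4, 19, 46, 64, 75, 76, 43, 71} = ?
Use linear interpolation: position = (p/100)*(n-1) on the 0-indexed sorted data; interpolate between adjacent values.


Sorted: 4, 9, 19, 21, 27, 42, 43, 46, 57, 62, 64, 71, 75, 76, 96
n = 15
Index = 20/100 * 14 = 2.8000
Lower = data[2] = 19, Upper = data[3] = 21
P20 = 19 + 0.8000*(2) = 20.6000

P20 = 20.6000


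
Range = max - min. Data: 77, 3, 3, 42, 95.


Max = 95, Min = 3
Range = 95 - 3 = 92

Range = 92


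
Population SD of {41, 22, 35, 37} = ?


Mean = 33.7500
Variance = 50.6875
SD = sqrt(50.6875) = 7.1195

SD = 7.1195


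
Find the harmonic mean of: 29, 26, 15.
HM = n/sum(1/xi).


Sum of reciprocals = 1/29 + 1/26 + 1/15 = 0.139611
HM = 3/0.139611 = 21.4883

HM = 21.4883


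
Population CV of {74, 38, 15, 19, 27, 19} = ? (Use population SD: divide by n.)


Mean = 32.0000
SD = 20.2155
CV = (20.2155/32.0000)*100 = 63.1735%

CV = 63.1735%


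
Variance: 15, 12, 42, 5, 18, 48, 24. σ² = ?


Mean = 23.4286
Squared deviations: 71.0408, 130.6122, 344.8980, 339.6122, 29.4694, 603.7551, 0.3265
Sum = 1519.7143
Variance = 1519.7143/7 = 217.1020

Variance = 217.1020


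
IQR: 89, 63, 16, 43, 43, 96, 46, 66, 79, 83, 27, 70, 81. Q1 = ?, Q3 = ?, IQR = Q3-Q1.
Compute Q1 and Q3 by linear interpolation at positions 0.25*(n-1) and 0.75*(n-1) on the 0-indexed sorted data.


Sorted: 16, 27, 43, 43, 46, 63, 66, 70, 79, 81, 83, 89, 96
Q1 (25th %ile) = 43.0000
Q3 (75th %ile) = 81.0000
IQR = 81.0000 - 43.0000 = 38.0000

IQR = 38.0000


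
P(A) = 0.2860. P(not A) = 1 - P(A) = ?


P(not A) = 1 - 0.2860 = 0.7140

P(not A) = 0.7140


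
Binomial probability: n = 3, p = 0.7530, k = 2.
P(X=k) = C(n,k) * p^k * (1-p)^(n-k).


C(3,2) = 3
p^2 = 0.567009
(1-p)^1 = 0.247000
P = 3 * 0.567009 * 0.247000 = 0.4202

P(X=2) = 0.4202


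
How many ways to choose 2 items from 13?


C(13,2) = 13!/(2! × 11!)
= 6227020800/(2 × 39916800)
= 78

C(13,2) = 78


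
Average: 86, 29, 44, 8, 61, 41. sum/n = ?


Sum = 86 + 29 + 44 + 8 + 61 + 41 = 269
n = 6
Mean = 269/6 = 44.8333

Mean = 44.8333


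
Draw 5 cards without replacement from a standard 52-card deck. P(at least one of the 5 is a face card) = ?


P(at least one) = 1 - P(none)
P(none) = (40/52) × (39/51) × (38/50) × (37/49) × (36/48) = 0.253181
P(at least one) = 1 - 0.253181 = 0.7468

P = 0.7468


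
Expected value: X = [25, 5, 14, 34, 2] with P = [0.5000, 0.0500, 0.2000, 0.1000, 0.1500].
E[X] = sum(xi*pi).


E[X] = 25*0.5000 + 5*0.0500 + 14*0.2000 + 34*0.1000 + 2*0.1500
= 12.5000 + 0.2500 + 2.8000 + 3.4000 + 0.3000
= 19.2500

E[X] = 19.2500


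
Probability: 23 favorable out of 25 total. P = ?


P = 23/25 = 0.9200

P = 0.9200


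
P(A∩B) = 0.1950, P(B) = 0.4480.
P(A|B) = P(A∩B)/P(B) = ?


P(A|B) = 0.1950/0.4480 = 0.4353

P(A|B) = 0.4353


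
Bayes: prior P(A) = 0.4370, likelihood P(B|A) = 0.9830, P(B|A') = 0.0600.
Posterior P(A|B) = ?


P(B) = P(B|A)*P(A) + P(B|A')*P(A')
= 0.9830*0.4370 + 0.0600*0.5630
= 0.429571 + 0.033780 = 0.463351
P(A|B) = 0.429571/0.463351 = 0.9271

P(A|B) = 0.9271


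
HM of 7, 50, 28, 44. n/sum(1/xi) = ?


Sum of reciprocals = 1/7 + 1/50 + 1/28 + 1/44 = 0.221299
HM = 4/0.221299 = 18.0751

HM = 18.0751


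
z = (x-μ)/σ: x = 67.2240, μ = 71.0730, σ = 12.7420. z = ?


z = (67.2240 - 71.0730)/12.7420
= -3.8490/12.7420
= -0.3021

z = -0.3021


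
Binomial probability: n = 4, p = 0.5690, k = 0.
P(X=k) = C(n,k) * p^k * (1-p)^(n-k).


C(4,0) = 1
p^0 = 1.000000
(1-p)^4 = 0.034507
P = 1 * 1.000000 * 0.034507 = 0.0345

P(X=0) = 0.0345


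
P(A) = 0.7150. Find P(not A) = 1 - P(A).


P(not A) = 1 - 0.7150 = 0.2850

P(not A) = 0.2850


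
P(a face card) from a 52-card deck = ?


12 face cards in 52 cards
P = 12/52 = 0.2308

P = 0.2308


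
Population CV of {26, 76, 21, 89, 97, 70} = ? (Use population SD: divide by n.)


Mean = 63.1667
SD = 29.3906
CV = (29.3906/63.1667)*100 = 46.5286%

CV = 46.5286%


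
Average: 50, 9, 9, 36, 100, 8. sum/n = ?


Sum = 50 + 9 + 9 + 36 + 100 + 8 = 212
n = 6
Mean = 212/6 = 35.3333

Mean = 35.3333


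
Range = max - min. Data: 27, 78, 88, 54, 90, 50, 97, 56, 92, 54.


Max = 97, Min = 27
Range = 97 - 27 = 70

Range = 70


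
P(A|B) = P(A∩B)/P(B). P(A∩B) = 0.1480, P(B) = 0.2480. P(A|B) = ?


P(A|B) = 0.1480/0.2480 = 0.5968

P(A|B) = 0.5968


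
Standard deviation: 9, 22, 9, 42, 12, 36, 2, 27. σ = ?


Mean = 19.8750
Variance = 177.8594
SD = sqrt(177.8594) = 13.3364

SD = 13.3364


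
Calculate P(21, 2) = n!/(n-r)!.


P(21,2) = 21!/19!
= 51090942171709440000/121645100408832000
= 420

P(21,2) = 420


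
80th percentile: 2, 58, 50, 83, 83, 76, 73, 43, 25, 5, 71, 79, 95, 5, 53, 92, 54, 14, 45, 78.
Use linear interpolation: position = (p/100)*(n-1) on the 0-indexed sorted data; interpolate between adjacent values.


Sorted: 2, 5, 5, 14, 25, 43, 45, 50, 53, 54, 58, 71, 73, 76, 78, 79, 83, 83, 92, 95
n = 20
Index = 80/100 * 19 = 15.2000
Lower = data[15] = 79, Upper = data[16] = 83
P80 = 79 + 0.2000*(4) = 79.8000

P80 = 79.8000


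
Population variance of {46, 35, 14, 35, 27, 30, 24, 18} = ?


Mean = 28.6250
Squared deviations: 301.8906, 40.6406, 213.8906, 40.6406, 2.6406, 1.8906, 21.3906, 112.8906
Sum = 735.8750
Variance = 735.8750/8 = 91.9844

Variance = 91.9844


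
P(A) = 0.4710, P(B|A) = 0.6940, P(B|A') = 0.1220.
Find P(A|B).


P(B) = P(B|A)*P(A) + P(B|A')*P(A')
= 0.6940*0.4710 + 0.1220*0.5290
= 0.326874 + 0.064538 = 0.391412
P(A|B) = 0.326874/0.391412 = 0.8351

P(A|B) = 0.8351


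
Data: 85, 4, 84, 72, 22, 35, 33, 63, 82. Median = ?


Sorted: 4, 22, 33, 35, 63, 72, 82, 84, 85
n = 9 (odd)
Middle value = 63

Median = 63


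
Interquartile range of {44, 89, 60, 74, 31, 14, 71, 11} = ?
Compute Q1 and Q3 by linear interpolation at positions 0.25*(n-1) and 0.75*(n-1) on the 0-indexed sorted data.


Sorted: 11, 14, 31, 44, 60, 71, 74, 89
Q1 (25th %ile) = 26.7500
Q3 (75th %ile) = 71.7500
IQR = 71.7500 - 26.7500 = 45.0000

IQR = 45.0000


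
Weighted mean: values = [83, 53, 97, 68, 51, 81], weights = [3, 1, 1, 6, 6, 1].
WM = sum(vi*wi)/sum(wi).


Numerator = 83*3 + 53*1 + 97*1 + 68*6 + 51*6 + 81*1 = 1194
Denominator = 3 + 1 + 1 + 6 + 6 + 1 = 18
WM = 1194/18 = 66.3333

WM = 66.3333


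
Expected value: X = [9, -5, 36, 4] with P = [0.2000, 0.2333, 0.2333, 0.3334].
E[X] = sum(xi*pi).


E[X] = 9*0.2000 - 5*0.2333 + 36*0.2333 + 4*0.3334
= 1.8000 - 1.1665 + 8.3988 + 1.3336
= 10.3659

E[X] = 10.3659


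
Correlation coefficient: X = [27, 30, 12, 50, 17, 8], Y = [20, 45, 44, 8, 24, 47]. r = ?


Mean X = 24.0000, Mean Y = 31.3333
SD X = 13.964240, SD Y = 14.828651
Cov = -151.666667
r = -151.666667/(13.964240*14.828651) = -0.7324

r = -0.7324


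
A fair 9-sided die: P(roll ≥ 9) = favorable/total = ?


Favorable outcomes (roll ≥ 9): 1
Total outcomes = 9
P = 1/9 = 0.1111

P = 0.1111


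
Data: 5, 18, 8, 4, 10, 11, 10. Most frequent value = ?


Frequencies: 4:1, 5:1, 8:1, 10:2, 11:1, 18:1
Max frequency = 2
Mode = 10

Mode = 10


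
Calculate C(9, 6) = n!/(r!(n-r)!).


C(9,6) = 9!/(6! × 3!)
= 362880/(720 × 6)
= 84

C(9,6) = 84


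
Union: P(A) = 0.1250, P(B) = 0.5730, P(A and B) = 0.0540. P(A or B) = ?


P(A∪B) = 0.1250 + 0.5730 - 0.0540
= 0.6980 - 0.0540
= 0.6440

P(A∪B) = 0.6440


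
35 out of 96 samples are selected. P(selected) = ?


P = 35/96 = 0.3646

P = 0.3646


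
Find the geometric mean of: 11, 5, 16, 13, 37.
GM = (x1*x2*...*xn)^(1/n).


Product = 11 × 5 × 16 × 13 × 37 = 423280
GM = 423280^(1/5) = 13.3452

GM = 13.3452


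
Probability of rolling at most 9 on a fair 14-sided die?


Favorable outcomes (roll ≤ 9): 9
Total outcomes = 14
P = 9/14 = 0.6429

P = 0.6429


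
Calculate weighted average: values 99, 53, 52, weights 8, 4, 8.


Numerator = 99*8 + 53*4 + 52*8 = 1420
Denominator = 8 + 4 + 8 = 20
WM = 1420/20 = 71.0000

WM = 71.0000


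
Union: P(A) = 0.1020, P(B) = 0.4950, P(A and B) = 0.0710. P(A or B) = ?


P(A∪B) = 0.1020 + 0.4950 - 0.0710
= 0.5970 - 0.0710
= 0.5260

P(A∪B) = 0.5260


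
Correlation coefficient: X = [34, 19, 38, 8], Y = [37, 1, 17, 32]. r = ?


Mean X = 24.7500, Mean Y = 21.7500
SD X = 11.986972, SD Y = 14.060139
Cov = 6.437500
r = 6.437500/(11.986972*14.060139) = 0.0382

r = 0.0382


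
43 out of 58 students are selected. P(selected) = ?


P = 43/58 = 0.7414

P = 0.7414


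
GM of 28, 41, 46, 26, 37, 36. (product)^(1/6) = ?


Product = 28 × 41 × 46 × 26 × 37 × 36 = 1828846656
GM = 1828846656^(1/6) = 34.9700

GM = 34.9700


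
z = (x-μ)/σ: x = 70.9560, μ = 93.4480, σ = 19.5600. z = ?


z = (70.9560 - 93.4480)/19.5600
= -22.4920/19.5600
= -1.1499

z = -1.1499


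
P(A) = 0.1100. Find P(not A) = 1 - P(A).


P(not A) = 1 - 0.1100 = 0.8900

P(not A) = 0.8900


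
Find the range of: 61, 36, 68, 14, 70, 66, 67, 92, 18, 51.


Max = 92, Min = 14
Range = 92 - 14 = 78

Range = 78


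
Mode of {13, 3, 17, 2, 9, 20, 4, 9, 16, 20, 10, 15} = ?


Frequencies: 2:1, 3:1, 4:1, 9:2, 10:1, 13:1, 15:1, 16:1, 17:1, 20:2
Max frequency = 2
Mode = 9, 20

Mode = 9, 20


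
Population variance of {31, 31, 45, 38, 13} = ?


Mean = 31.6000
Squared deviations: 0.3600, 0.3600, 179.5600, 40.9600, 345.9600
Sum = 567.2000
Variance = 567.2000/5 = 113.4400

Variance = 113.4400


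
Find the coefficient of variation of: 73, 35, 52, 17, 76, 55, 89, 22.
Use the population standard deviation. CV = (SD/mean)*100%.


Mean = 52.3750
SD = 24.5150
CV = (24.5150/52.3750)*100 = 46.8066%

CV = 46.8066%


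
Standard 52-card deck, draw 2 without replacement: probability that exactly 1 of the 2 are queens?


Hypergeometric: P(X=1) = C(4,1)·C(48,1) / C(52,2)
= 4 × 48 / 1326
= 192/1326 = 0.1448

P = 0.1448


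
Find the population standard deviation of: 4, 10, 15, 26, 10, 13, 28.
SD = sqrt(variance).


Mean = 15.1429
Variance = 66.4082
SD = sqrt(66.4082) = 8.1491

SD = 8.1491


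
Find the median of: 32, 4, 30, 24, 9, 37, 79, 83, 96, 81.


Sorted: 4, 9, 24, 30, 32, 37, 79, 81, 83, 96
n = 10 (even)
Middle values: 32 and 37
Median = (32+37)/2 = 34.5000

Median = 34.5000


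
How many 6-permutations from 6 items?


P(6,6) = 6!/0!
= 720/1
= 720

P(6,6) = 720


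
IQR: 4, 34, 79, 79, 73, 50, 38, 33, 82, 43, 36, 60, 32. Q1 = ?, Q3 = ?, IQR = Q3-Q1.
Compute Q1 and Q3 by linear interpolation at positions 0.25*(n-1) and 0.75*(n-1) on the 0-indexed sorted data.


Sorted: 4, 32, 33, 34, 36, 38, 43, 50, 60, 73, 79, 79, 82
Q1 (25th %ile) = 34.0000
Q3 (75th %ile) = 73.0000
IQR = 73.0000 - 34.0000 = 39.0000

IQR = 39.0000


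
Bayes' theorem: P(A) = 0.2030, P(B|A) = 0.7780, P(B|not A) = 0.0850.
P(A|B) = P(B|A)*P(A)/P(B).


P(B) = P(B|A)*P(A) + P(B|A')*P(A')
= 0.7780*0.2030 + 0.0850*0.7970
= 0.157934 + 0.067745 = 0.225679
P(A|B) = 0.157934/0.225679 = 0.6998

P(A|B) = 0.6998


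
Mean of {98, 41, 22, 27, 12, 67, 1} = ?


Sum = 98 + 41 + 22 + 27 + 12 + 67 + 1 = 268
n = 7
Mean = 268/7 = 38.2857

Mean = 38.2857


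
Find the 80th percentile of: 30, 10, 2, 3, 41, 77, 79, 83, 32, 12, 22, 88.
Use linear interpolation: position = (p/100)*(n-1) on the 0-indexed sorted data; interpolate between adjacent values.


Sorted: 2, 3, 10, 12, 22, 30, 32, 41, 77, 79, 83, 88
n = 12
Index = 80/100 * 11 = 8.8000
Lower = data[8] = 77, Upper = data[9] = 79
P80 = 77 + 0.8000*(2) = 78.6000

P80 = 78.6000


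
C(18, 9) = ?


C(18,9) = 18!/(9! × 9!)
= 6402373705728000/(362880 × 362880)
= 48620

C(18,9) = 48620


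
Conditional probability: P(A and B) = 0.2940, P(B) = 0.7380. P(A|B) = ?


P(A|B) = 0.2940/0.7380 = 0.3984

P(A|B) = 0.3984


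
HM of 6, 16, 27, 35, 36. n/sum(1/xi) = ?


Sum of reciprocals = 1/6 + 1/16 + 1/27 + 1/35 + 1/36 = 0.322553
HM = 5/0.322553 = 15.5013

HM = 15.5013


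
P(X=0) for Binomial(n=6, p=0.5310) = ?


C(6,0) = 1
p^0 = 1.000000
(1-p)^6 = 0.010642
P = 1 * 1.000000 * 0.010642 = 0.0106

P(X=0) = 0.0106


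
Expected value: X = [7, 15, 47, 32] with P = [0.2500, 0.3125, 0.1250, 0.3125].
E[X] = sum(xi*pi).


E[X] = 7*0.2500 + 15*0.3125 + 47*0.1250 + 32*0.3125
= 1.7500 + 4.6875 + 5.8750 + 10.0000
= 22.3125

E[X] = 22.3125


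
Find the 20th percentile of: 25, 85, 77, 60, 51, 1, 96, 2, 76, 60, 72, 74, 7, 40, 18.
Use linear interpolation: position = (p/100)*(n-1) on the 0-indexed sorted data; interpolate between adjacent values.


Sorted: 1, 2, 7, 18, 25, 40, 51, 60, 60, 72, 74, 76, 77, 85, 96
n = 15
Index = 20/100 * 14 = 2.8000
Lower = data[2] = 7, Upper = data[3] = 18
P20 = 7 + 0.8000*(11) = 15.8000

P20 = 15.8000


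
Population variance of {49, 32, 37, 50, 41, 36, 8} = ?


Mean = 36.1429
Squared deviations: 165.3061, 17.1633, 0.7347, 192.0204, 23.5918, 0.0204, 792.0204
Sum = 1190.8571
Variance = 1190.8571/7 = 170.1224

Variance = 170.1224


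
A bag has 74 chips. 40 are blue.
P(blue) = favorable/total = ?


P = 40/74 = 0.5405

P = 0.5405


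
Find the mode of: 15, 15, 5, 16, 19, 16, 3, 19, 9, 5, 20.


Frequencies: 3:1, 5:2, 9:1, 15:2, 16:2, 19:2, 20:1
Max frequency = 2
Mode = 5, 15, 16, 19

Mode = 5, 15, 16, 19


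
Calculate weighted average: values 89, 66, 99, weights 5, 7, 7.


Numerator = 89*5 + 66*7 + 99*7 = 1600
Denominator = 5 + 7 + 7 = 19
WM = 1600/19 = 84.2105

WM = 84.2105


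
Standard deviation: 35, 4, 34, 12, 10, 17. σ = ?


Mean = 18.6667
Variance = 139.8889
SD = sqrt(139.8889) = 11.8275

SD = 11.8275


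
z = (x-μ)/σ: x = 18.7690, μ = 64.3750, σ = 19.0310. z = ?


z = (18.7690 - 64.3750)/19.0310
= -45.6060/19.0310
= -2.3964

z = -2.3964


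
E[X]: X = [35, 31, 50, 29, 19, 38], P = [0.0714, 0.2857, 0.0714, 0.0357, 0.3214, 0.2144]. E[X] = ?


E[X] = 35*0.0714 + 31*0.2857 + 50*0.0714 + 29*0.0357 + 19*0.3214 + 38*0.2144
= 2.4990 + 8.8567 + 3.5700 + 1.0353 + 6.1066 + 8.1472
= 30.2148

E[X] = 30.2148


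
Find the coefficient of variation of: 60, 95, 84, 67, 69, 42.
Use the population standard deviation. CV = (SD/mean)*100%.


Mean = 69.5000
SD = 16.8992
CV = (16.8992/69.5000)*100 = 24.3154%

CV = 24.3154%


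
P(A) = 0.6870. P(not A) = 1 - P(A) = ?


P(not A) = 1 - 0.6870 = 0.3130

P(not A) = 0.3130


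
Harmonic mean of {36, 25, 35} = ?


Sum of reciprocals = 1/36 + 1/25 + 1/35 = 0.096349
HM = 3/0.096349 = 31.1367

HM = 31.1367


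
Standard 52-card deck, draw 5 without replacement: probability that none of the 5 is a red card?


P(no red cards) = (26/52) × (25/51) × (24/50) × (23/49) × (22/48)
= 0.0253

P = 0.0253


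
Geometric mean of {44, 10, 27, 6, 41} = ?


Product = 44 × 10 × 27 × 6 × 41 = 2922480
GM = 2922480^(1/5) = 19.6404

GM = 19.6404


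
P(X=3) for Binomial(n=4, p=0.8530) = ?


C(4,3) = 4
p^3 = 0.620650
(1-p)^1 = 0.147000
P = 4 * 0.620650 * 0.147000 = 0.3649

P(X=3) = 0.3649


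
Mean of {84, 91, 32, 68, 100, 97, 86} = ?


Sum = 84 + 91 + 32 + 68 + 100 + 97 + 86 = 558
n = 7
Mean = 558/7 = 79.7143

Mean = 79.7143


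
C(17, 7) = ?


C(17,7) = 17!/(7! × 10!)
= 355687428096000/(5040 × 3628800)
= 19448

C(17,7) = 19448


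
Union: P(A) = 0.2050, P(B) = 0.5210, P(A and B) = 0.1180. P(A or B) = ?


P(A∪B) = 0.2050 + 0.5210 - 0.1180
= 0.7260 - 0.1180
= 0.6080

P(A∪B) = 0.6080


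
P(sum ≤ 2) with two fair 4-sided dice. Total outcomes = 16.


Total outcomes = 4×4 = 16
Favorable (sum ≤ 2): 1
P = 1/16 = 0.0625

P = 0.0625


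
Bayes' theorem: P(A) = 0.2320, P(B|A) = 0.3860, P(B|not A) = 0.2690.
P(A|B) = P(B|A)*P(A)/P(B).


P(B) = P(B|A)*P(A) + P(B|A')*P(A')
= 0.3860*0.2320 + 0.2690*0.7680
= 0.089552 + 0.206592 = 0.296144
P(A|B) = 0.089552/0.296144 = 0.3024

P(A|B) = 0.3024


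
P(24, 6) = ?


P(24,6) = 24!/18!
= 620448401733239439360000/6402373705728000
= 96909120

P(24,6) = 96909120


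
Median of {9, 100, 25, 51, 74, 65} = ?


Sorted: 9, 25, 51, 65, 74, 100
n = 6 (even)
Middle values: 51 and 65
Median = (51+65)/2 = 58.0000

Median = 58.0000


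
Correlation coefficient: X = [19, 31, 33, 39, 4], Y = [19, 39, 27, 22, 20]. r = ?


Mean X = 25.2000, Mean Y = 25.4000
SD X = 12.432216, SD Y = 7.337575
Cov = 39.720000
r = 39.720000/(12.432216*7.337575) = 0.4354

r = 0.4354


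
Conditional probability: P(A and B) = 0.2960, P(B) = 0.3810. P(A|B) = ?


P(A|B) = 0.2960/0.3810 = 0.7769

P(A|B) = 0.7769


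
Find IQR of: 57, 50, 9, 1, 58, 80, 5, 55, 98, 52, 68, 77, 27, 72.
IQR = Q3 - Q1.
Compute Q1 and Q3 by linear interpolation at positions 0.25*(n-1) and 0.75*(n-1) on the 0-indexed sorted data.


Sorted: 1, 5, 9, 27, 50, 52, 55, 57, 58, 68, 72, 77, 80, 98
Q1 (25th %ile) = 32.7500
Q3 (75th %ile) = 71.0000
IQR = 71.0000 - 32.7500 = 38.2500

IQR = 38.2500


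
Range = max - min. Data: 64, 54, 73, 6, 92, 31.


Max = 92, Min = 6
Range = 92 - 6 = 86

Range = 86


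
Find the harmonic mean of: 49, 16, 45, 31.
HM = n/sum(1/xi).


Sum of reciprocals = 1/49 + 1/16 + 1/45 + 1/31 = 0.137388
HM = 4/0.137388 = 29.1145

HM = 29.1145


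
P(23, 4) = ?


P(23,4) = 23!/19!
= 25852016738884976640000/121645100408832000
= 212520

P(23,4) = 212520


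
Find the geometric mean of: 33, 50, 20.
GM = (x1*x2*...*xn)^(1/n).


Product = 33 × 50 × 20 = 33000
GM = 33000^(1/3) = 32.0753

GM = 32.0753


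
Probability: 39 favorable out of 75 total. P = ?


P = 39/75 = 0.5200

P = 0.5200


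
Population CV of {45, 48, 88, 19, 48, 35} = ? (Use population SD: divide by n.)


Mean = 47.1667
SD = 20.8760
CV = (20.8760/47.1667)*100 = 44.2600%

CV = 44.2600%


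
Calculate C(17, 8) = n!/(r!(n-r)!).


C(17,8) = 17!/(8! × 9!)
= 355687428096000/(40320 × 362880)
= 24310

C(17,8) = 24310


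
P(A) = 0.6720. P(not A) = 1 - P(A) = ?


P(not A) = 1 - 0.6720 = 0.3280

P(not A) = 0.3280


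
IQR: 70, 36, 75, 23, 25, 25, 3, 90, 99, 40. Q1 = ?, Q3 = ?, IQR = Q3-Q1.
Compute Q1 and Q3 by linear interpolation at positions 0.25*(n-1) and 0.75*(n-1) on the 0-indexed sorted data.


Sorted: 3, 23, 25, 25, 36, 40, 70, 75, 90, 99
Q1 (25th %ile) = 25.0000
Q3 (75th %ile) = 73.7500
IQR = 73.7500 - 25.0000 = 48.7500

IQR = 48.7500


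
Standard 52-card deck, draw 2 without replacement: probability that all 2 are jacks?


P(all jacks) = (4/52) × (3/51)
= 0.0045

P = 0.0045


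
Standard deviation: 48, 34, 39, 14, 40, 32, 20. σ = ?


Mean = 32.4286
Variance = 119.9592
SD = sqrt(119.9592) = 10.9526

SD = 10.9526


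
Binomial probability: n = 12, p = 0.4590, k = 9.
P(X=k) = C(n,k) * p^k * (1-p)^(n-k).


C(12,9) = 220
p^9 = 0.000904
(1-p)^3 = 0.158340
P = 220 * 0.000904 * 0.158340 = 0.0315

P(X=9) = 0.0315


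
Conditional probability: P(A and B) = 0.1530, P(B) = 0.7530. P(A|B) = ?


P(A|B) = 0.1530/0.7530 = 0.2032

P(A|B) = 0.2032


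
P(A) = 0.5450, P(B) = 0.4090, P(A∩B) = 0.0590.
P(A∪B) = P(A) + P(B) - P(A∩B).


P(A∪B) = 0.5450 + 0.4090 - 0.0590
= 0.9540 - 0.0590
= 0.8950

P(A∪B) = 0.8950


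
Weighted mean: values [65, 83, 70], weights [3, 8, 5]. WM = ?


Numerator = 65*3 + 83*8 + 70*5 = 1209
Denominator = 3 + 8 + 5 = 16
WM = 1209/16 = 75.5625

WM = 75.5625


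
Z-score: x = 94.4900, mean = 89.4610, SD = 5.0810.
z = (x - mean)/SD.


z = (94.4900 - 89.4610)/5.0810
= 5.0290/5.0810
= 0.9898

z = 0.9898


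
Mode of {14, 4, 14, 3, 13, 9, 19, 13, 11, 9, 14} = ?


Frequencies: 3:1, 4:1, 9:2, 11:1, 13:2, 14:3, 19:1
Max frequency = 3
Mode = 14

Mode = 14


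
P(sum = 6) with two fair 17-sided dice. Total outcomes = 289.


Total outcomes = 17×17 = 289
Favorable (sum = 6): 5
P = 5/289 = 0.0173

P = 0.0173


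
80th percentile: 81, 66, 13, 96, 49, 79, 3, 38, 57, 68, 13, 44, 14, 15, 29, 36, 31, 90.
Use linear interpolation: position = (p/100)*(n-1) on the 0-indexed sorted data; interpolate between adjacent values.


Sorted: 3, 13, 13, 14, 15, 29, 31, 36, 38, 44, 49, 57, 66, 68, 79, 81, 90, 96
n = 18
Index = 80/100 * 17 = 13.6000
Lower = data[13] = 68, Upper = data[14] = 79
P80 = 68 + 0.6000*(11) = 74.6000

P80 = 74.6000


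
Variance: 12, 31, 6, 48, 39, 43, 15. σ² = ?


Mean = 27.7143
Squared deviations: 246.9388, 10.7959, 471.5102, 411.5102, 127.3673, 233.6531, 161.6531
Sum = 1663.4286
Variance = 1663.4286/7 = 237.6327

Variance = 237.6327


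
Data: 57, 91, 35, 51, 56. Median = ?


Sorted: 35, 51, 56, 57, 91
n = 5 (odd)
Middle value = 56

Median = 56


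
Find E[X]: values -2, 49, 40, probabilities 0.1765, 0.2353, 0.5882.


E[X] = -2*0.1765 + 49*0.2353 + 40*0.5882
= -0.3530 + 11.5297 + 23.5280
= 34.7047

E[X] = 34.7047


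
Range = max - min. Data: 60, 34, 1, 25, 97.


Max = 97, Min = 1
Range = 97 - 1 = 96

Range = 96


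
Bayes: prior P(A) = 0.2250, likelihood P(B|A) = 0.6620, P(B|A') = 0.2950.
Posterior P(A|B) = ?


P(B) = P(B|A)*P(A) + P(B|A')*P(A')
= 0.6620*0.2250 + 0.2950*0.7750
= 0.148950 + 0.228625 = 0.377575
P(A|B) = 0.148950/0.377575 = 0.3945

P(A|B) = 0.3945


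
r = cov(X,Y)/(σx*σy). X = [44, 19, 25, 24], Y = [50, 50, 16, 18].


Mean X = 28.0000, Mean Y = 33.5000
SD X = 9.513149, SD Y = 16.515145
Cov = 57.500000
r = 57.500000/(9.513149*16.515145) = 0.3660

r = 0.3660


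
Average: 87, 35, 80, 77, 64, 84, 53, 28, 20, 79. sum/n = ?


Sum = 87 + 35 + 80 + 77 + 64 + 84 + 53 + 28 + 20 + 79 = 607
n = 10
Mean = 607/10 = 60.7000

Mean = 60.7000


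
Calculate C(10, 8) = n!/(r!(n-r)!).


C(10,8) = 10!/(8! × 2!)
= 3628800/(40320 × 2)
= 45

C(10,8) = 45


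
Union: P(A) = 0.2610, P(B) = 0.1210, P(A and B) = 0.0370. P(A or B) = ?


P(A∪B) = 0.2610 + 0.1210 - 0.0370
= 0.3820 - 0.0370
= 0.3450

P(A∪B) = 0.3450


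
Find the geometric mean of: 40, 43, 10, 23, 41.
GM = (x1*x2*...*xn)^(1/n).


Product = 40 × 43 × 10 × 23 × 41 = 16219600
GM = 16219600^(1/5) = 27.6699

GM = 27.6699


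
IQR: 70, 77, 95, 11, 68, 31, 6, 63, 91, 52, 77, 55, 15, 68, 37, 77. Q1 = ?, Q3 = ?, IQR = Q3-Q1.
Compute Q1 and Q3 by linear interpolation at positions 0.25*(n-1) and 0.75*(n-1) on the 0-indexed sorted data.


Sorted: 6, 11, 15, 31, 37, 52, 55, 63, 68, 68, 70, 77, 77, 77, 91, 95
Q1 (25th %ile) = 35.5000
Q3 (75th %ile) = 77.0000
IQR = 77.0000 - 35.5000 = 41.5000

IQR = 41.5000


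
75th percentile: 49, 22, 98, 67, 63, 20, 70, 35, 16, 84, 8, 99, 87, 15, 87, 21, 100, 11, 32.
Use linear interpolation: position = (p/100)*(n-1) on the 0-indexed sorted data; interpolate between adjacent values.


Sorted: 8, 11, 15, 16, 20, 21, 22, 32, 35, 49, 63, 67, 70, 84, 87, 87, 98, 99, 100
n = 19
Index = 75/100 * 18 = 13.5000
Lower = data[13] = 84, Upper = data[14] = 87
P75 = 84 + 0.5000*(3) = 85.5000

P75 = 85.5000


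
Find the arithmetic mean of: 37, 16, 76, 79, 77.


Sum = 37 + 16 + 76 + 79 + 77 = 285
n = 5
Mean = 285/5 = 57.0000

Mean = 57.0000


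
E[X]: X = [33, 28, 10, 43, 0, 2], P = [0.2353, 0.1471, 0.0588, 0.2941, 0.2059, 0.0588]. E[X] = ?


E[X] = 33*0.2353 + 28*0.1471 + 10*0.0588 + 43*0.2941 + 0*0.2059 + 2*0.0588
= 7.7649 + 4.1188 + 0.5880 + 12.6463 + 0 + 0.1176
= 25.2356

E[X] = 25.2356


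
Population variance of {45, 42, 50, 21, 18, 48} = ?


Mean = 37.3333
Squared deviations: 58.7778, 21.7778, 160.4444, 266.7778, 373.7778, 113.7778
Sum = 995.3333
Variance = 995.3333/6 = 165.8889

Variance = 165.8889


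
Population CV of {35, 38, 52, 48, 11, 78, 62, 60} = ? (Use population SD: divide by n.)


Mean = 48.0000
SD = 19.0197
CV = (19.0197/48.0000)*100 = 39.6244%

CV = 39.6244%


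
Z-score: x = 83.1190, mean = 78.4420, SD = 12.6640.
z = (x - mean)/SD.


z = (83.1190 - 78.4420)/12.6640
= 4.6770/12.6640
= 0.3693

z = 0.3693


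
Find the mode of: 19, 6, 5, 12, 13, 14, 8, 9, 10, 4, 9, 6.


Frequencies: 4:1, 5:1, 6:2, 8:1, 9:2, 10:1, 12:1, 13:1, 14:1, 19:1
Max frequency = 2
Mode = 6, 9

Mode = 6, 9


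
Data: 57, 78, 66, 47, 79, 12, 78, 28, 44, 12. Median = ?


Sorted: 12, 12, 28, 44, 47, 57, 66, 78, 78, 79
n = 10 (even)
Middle values: 47 and 57
Median = (47+57)/2 = 52.0000

Median = 52.0000


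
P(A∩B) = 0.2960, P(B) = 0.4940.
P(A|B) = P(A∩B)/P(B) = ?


P(A|B) = 0.2960/0.4940 = 0.5992

P(A|B) = 0.5992


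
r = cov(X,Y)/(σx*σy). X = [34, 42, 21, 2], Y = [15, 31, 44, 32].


Mean X = 24.7500, Mean Y = 30.5000
SD X = 15.122417, SD Y = 10.307764
Cov = -54.875000
r = -54.875000/(15.122417*10.307764) = -0.3520

r = -0.3520


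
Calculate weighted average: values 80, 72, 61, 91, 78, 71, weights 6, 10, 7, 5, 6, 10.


Numerator = 80*6 + 72*10 + 61*7 + 91*5 + 78*6 + 71*10 = 3260
Denominator = 6 + 10 + 7 + 5 + 6 + 10 = 44
WM = 3260/44 = 74.0909

WM = 74.0909


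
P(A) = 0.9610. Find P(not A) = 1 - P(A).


P(not A) = 1 - 0.9610 = 0.0390

P(not A) = 0.0390


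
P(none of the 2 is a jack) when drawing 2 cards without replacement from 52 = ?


P(no jacks) = (48/52) × (47/51)
= 0.8507

P = 0.8507


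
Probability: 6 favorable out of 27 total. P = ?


P = 6/27 = 0.2222

P = 0.2222


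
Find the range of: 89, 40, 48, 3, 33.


Max = 89, Min = 3
Range = 89 - 3 = 86

Range = 86


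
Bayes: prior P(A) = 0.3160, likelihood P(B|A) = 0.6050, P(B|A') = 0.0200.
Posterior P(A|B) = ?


P(B) = P(B|A)*P(A) + P(B|A')*P(A')
= 0.6050*0.3160 + 0.0200*0.6840
= 0.191180 + 0.013680 = 0.204860
P(A|B) = 0.191180/0.204860 = 0.9332

P(A|B) = 0.9332


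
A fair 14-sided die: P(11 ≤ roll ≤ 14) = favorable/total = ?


Favorable outcomes (11 ≤ roll ≤ 14): 4
Total outcomes = 14
P = 4/14 = 0.2857

P = 0.2857


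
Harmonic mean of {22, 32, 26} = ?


Sum of reciprocals = 1/22 + 1/32 + 1/26 = 0.115166
HM = 3/0.115166 = 26.0493

HM = 26.0493


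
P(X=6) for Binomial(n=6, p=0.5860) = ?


C(6,6) = 1
p^6 = 0.040494
(1-p)^0 = 1.000000
P = 1 * 0.040494 * 1.000000 = 0.0405

P(X=6) = 0.0405


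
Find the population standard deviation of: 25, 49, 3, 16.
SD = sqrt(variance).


Mean = 23.2500
Variance = 282.1875
SD = sqrt(282.1875) = 16.7984

SD = 16.7984


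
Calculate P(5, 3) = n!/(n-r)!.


P(5,3) = 5!/2!
= 120/2
= 60

P(5,3) = 60


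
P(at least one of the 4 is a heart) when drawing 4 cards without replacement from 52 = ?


P(at least one) = 1 - P(none)
P(none) = (39/52) × (38/51) × (37/50) × (36/49) = 0.303818
P(at least one) = 1 - 0.303818 = 0.6962

P = 0.6962


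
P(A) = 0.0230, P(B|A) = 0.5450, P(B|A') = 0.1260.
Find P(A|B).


P(B) = P(B|A)*P(A) + P(B|A')*P(A')
= 0.5450*0.0230 + 0.1260*0.9770
= 0.012535 + 0.123102 = 0.135637
P(A|B) = 0.012535/0.135637 = 0.0924

P(A|B) = 0.0924


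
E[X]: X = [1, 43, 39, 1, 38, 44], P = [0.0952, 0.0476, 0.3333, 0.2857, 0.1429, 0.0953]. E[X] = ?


E[X] = 1*0.0952 + 43*0.0476 + 39*0.3333 + 1*0.2857 + 38*0.1429 + 44*0.0953
= 0.0952 + 2.0468 + 12.9987 + 0.2857 + 5.4302 + 4.1932
= 25.0498

E[X] = 25.0498


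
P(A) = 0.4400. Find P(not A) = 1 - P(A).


P(not A) = 1 - 0.4400 = 0.5600

P(not A) = 0.5600


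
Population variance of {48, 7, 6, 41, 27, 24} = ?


Mean = 25.5000
Squared deviations: 506.2500, 342.2500, 380.2500, 240.2500, 2.2500, 2.2500
Sum = 1473.5000
Variance = 1473.5000/6 = 245.5833

Variance = 245.5833


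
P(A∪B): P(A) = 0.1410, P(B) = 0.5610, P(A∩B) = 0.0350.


P(A∪B) = 0.1410 + 0.5610 - 0.0350
= 0.7020 - 0.0350
= 0.6670

P(A∪B) = 0.6670


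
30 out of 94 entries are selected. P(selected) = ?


P = 30/94 = 0.3191

P = 0.3191


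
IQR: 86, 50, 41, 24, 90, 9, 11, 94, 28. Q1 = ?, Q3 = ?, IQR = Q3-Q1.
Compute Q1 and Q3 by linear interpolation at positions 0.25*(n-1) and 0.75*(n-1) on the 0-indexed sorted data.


Sorted: 9, 11, 24, 28, 41, 50, 86, 90, 94
Q1 (25th %ile) = 24.0000
Q3 (75th %ile) = 86.0000
IQR = 86.0000 - 24.0000 = 62.0000

IQR = 62.0000


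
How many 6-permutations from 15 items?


P(15,6) = 15!/9!
= 1307674368000/362880
= 3603600

P(15,6) = 3603600


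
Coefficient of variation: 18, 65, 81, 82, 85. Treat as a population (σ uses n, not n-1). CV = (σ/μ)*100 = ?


Mean = 66.2000
SD = 25.0870
CV = (25.0870/66.2000)*100 = 37.8958%

CV = 37.8958%


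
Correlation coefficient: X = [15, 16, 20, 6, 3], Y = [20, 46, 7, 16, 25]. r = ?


Mean X = 12.0000, Mean Y = 22.8000
SD X = 6.418723, SD Y = 13.013839
Cov = -4.200000
r = -4.200000/(6.418723*13.013839) = -0.0503

r = -0.0503


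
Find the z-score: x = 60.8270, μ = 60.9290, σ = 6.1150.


z = (60.8270 - 60.9290)/6.1150
= -0.1020/6.1150
= -0.0167

z = -0.0167


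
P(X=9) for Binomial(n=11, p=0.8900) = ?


C(11,9) = 55
p^9 = 0.350356
(1-p)^2 = 0.012100
P = 55 * 0.350356 * 0.012100 = 0.2332

P(X=9) = 0.2332


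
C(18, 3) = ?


C(18,3) = 18!/(3! × 15!)
= 6402373705728000/(6 × 1307674368000)
= 816

C(18,3) = 816


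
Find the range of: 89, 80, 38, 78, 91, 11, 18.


Max = 91, Min = 11
Range = 91 - 11 = 80

Range = 80


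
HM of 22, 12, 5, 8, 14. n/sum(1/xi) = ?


Sum of reciprocals = 1/22 + 1/12 + 1/5 + 1/8 + 1/14 = 0.525216
HM = 5/0.525216 = 9.5199

HM = 9.5199


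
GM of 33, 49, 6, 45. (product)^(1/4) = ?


Product = 33 × 49 × 6 × 45 = 436590
GM = 436590^(1/4) = 25.7050

GM = 25.7050


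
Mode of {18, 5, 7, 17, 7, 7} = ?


Frequencies: 5:1, 7:3, 17:1, 18:1
Max frequency = 3
Mode = 7

Mode = 7


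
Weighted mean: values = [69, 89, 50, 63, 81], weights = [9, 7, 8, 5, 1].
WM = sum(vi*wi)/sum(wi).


Numerator = 69*9 + 89*7 + 50*8 + 63*5 + 81*1 = 2040
Denominator = 9 + 7 + 8 + 5 + 1 = 30
WM = 2040/30 = 68.0000

WM = 68.0000


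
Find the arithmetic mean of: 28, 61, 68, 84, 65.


Sum = 28 + 61 + 68 + 84 + 65 = 306
n = 5
Mean = 306/5 = 61.2000

Mean = 61.2000


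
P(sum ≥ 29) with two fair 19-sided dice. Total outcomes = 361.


Total outcomes = 19×19 = 361
Favorable (sum ≥ 29): 55
P = 55/361 = 0.1524

P = 0.1524


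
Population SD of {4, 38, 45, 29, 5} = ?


Mean = 24.2000
Variance = 284.5600
SD = sqrt(284.5600) = 16.8689

SD = 16.8689


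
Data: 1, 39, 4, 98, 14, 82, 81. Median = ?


Sorted: 1, 4, 14, 39, 81, 82, 98
n = 7 (odd)
Middle value = 39

Median = 39


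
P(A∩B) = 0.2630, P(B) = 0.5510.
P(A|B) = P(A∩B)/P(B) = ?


P(A|B) = 0.2630/0.5510 = 0.4773

P(A|B) = 0.4773


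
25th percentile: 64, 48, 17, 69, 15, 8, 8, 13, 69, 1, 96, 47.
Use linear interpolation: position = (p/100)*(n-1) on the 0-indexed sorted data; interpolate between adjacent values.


Sorted: 1, 8, 8, 13, 15, 17, 47, 48, 64, 69, 69, 96
n = 12
Index = 25/100 * 11 = 2.7500
Lower = data[2] = 8, Upper = data[3] = 13
P25 = 8 + 0.7500*(5) = 11.7500

P25 = 11.7500


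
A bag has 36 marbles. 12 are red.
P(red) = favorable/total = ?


P = 12/36 = 0.3333

P = 0.3333


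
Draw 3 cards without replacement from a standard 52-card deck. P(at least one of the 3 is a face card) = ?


P(at least one) = 1 - P(none)
P(none) = (40/52) × (39/51) × (38/50) = 0.447059
P(at least one) = 1 - 0.447059 = 0.5529

P = 0.5529


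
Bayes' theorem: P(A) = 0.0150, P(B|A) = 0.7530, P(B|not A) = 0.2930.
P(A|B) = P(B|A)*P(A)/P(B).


P(B) = P(B|A)*P(A) + P(B|A')*P(A')
= 0.7530*0.0150 + 0.2930*0.9850
= 0.011295 + 0.288605 = 0.299900
P(A|B) = 0.011295/0.299900 = 0.0377

P(A|B) = 0.0377


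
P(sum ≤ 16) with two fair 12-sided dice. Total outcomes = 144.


Total outcomes = 12×12 = 144
Favorable (sum ≤ 16): 108
P = 108/144 = 0.7500

P = 0.7500


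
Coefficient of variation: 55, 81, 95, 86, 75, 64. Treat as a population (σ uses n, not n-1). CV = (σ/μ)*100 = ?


Mean = 76.0000
SD = 13.3666
CV = (13.3666/76.0000)*100 = 17.5877%

CV = 17.5877%


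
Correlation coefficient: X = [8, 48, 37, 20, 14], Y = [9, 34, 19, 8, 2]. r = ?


Mean X = 25.4000, Mean Y = 14.4000
SD X = 14.880860, SD Y = 11.217843
Cov = 153.240000
r = 153.240000/(14.880860*11.217843) = 0.9180

r = 0.9180
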